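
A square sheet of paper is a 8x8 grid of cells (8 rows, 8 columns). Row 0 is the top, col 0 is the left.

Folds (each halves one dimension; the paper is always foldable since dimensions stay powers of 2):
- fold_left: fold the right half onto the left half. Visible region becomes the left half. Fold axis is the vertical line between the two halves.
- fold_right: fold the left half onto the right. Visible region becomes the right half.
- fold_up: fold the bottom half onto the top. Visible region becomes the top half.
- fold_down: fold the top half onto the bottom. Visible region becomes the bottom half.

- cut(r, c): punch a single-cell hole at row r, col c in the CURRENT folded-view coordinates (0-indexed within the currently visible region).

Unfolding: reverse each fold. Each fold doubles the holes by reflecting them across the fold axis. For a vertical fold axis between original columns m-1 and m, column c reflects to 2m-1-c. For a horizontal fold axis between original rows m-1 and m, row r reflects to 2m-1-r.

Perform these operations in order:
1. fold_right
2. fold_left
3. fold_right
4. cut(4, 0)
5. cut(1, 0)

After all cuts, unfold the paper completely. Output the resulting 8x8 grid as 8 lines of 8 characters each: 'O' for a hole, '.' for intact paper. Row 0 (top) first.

Answer: ........
OOOOOOOO
........
........
OOOOOOOO
........
........
........

Derivation:
Op 1 fold_right: fold axis v@4; visible region now rows[0,8) x cols[4,8) = 8x4
Op 2 fold_left: fold axis v@6; visible region now rows[0,8) x cols[4,6) = 8x2
Op 3 fold_right: fold axis v@5; visible region now rows[0,8) x cols[5,6) = 8x1
Op 4 cut(4, 0): punch at orig (4,5); cuts so far [(4, 5)]; region rows[0,8) x cols[5,6) = 8x1
Op 5 cut(1, 0): punch at orig (1,5); cuts so far [(1, 5), (4, 5)]; region rows[0,8) x cols[5,6) = 8x1
Unfold 1 (reflect across v@5): 4 holes -> [(1, 4), (1, 5), (4, 4), (4, 5)]
Unfold 2 (reflect across v@6): 8 holes -> [(1, 4), (1, 5), (1, 6), (1, 7), (4, 4), (4, 5), (4, 6), (4, 7)]
Unfold 3 (reflect across v@4): 16 holes -> [(1, 0), (1, 1), (1, 2), (1, 3), (1, 4), (1, 5), (1, 6), (1, 7), (4, 0), (4, 1), (4, 2), (4, 3), (4, 4), (4, 5), (4, 6), (4, 7)]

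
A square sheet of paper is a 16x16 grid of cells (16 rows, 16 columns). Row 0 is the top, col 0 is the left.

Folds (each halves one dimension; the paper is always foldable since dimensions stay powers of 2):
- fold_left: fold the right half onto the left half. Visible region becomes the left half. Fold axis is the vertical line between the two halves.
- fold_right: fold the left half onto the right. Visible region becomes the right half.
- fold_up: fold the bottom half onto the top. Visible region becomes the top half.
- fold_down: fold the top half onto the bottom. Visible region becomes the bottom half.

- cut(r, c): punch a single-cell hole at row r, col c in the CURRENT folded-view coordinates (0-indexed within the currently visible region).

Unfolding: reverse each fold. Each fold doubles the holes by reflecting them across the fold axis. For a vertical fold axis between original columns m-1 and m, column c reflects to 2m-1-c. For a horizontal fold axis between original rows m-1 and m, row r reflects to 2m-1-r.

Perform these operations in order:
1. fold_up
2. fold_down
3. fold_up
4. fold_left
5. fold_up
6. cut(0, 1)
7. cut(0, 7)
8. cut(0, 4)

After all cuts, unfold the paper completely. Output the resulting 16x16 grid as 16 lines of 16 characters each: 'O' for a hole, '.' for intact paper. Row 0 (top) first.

Op 1 fold_up: fold axis h@8; visible region now rows[0,8) x cols[0,16) = 8x16
Op 2 fold_down: fold axis h@4; visible region now rows[4,8) x cols[0,16) = 4x16
Op 3 fold_up: fold axis h@6; visible region now rows[4,6) x cols[0,16) = 2x16
Op 4 fold_left: fold axis v@8; visible region now rows[4,6) x cols[0,8) = 2x8
Op 5 fold_up: fold axis h@5; visible region now rows[4,5) x cols[0,8) = 1x8
Op 6 cut(0, 1): punch at orig (4,1); cuts so far [(4, 1)]; region rows[4,5) x cols[0,8) = 1x8
Op 7 cut(0, 7): punch at orig (4,7); cuts so far [(4, 1), (4, 7)]; region rows[4,5) x cols[0,8) = 1x8
Op 8 cut(0, 4): punch at orig (4,4); cuts so far [(4, 1), (4, 4), (4, 7)]; region rows[4,5) x cols[0,8) = 1x8
Unfold 1 (reflect across h@5): 6 holes -> [(4, 1), (4, 4), (4, 7), (5, 1), (5, 4), (5, 7)]
Unfold 2 (reflect across v@8): 12 holes -> [(4, 1), (4, 4), (4, 7), (4, 8), (4, 11), (4, 14), (5, 1), (5, 4), (5, 7), (5, 8), (5, 11), (5, 14)]
Unfold 3 (reflect across h@6): 24 holes -> [(4, 1), (4, 4), (4, 7), (4, 8), (4, 11), (4, 14), (5, 1), (5, 4), (5, 7), (5, 8), (5, 11), (5, 14), (6, 1), (6, 4), (6, 7), (6, 8), (6, 11), (6, 14), (7, 1), (7, 4), (7, 7), (7, 8), (7, 11), (7, 14)]
Unfold 4 (reflect across h@4): 48 holes -> [(0, 1), (0, 4), (0, 7), (0, 8), (0, 11), (0, 14), (1, 1), (1, 4), (1, 7), (1, 8), (1, 11), (1, 14), (2, 1), (2, 4), (2, 7), (2, 8), (2, 11), (2, 14), (3, 1), (3, 4), (3, 7), (3, 8), (3, 11), (3, 14), (4, 1), (4, 4), (4, 7), (4, 8), (4, 11), (4, 14), (5, 1), (5, 4), (5, 7), (5, 8), (5, 11), (5, 14), (6, 1), (6, 4), (6, 7), (6, 8), (6, 11), (6, 14), (7, 1), (7, 4), (7, 7), (7, 8), (7, 11), (7, 14)]
Unfold 5 (reflect across h@8): 96 holes -> [(0, 1), (0, 4), (0, 7), (0, 8), (0, 11), (0, 14), (1, 1), (1, 4), (1, 7), (1, 8), (1, 11), (1, 14), (2, 1), (2, 4), (2, 7), (2, 8), (2, 11), (2, 14), (3, 1), (3, 4), (3, 7), (3, 8), (3, 11), (3, 14), (4, 1), (4, 4), (4, 7), (4, 8), (4, 11), (4, 14), (5, 1), (5, 4), (5, 7), (5, 8), (5, 11), (5, 14), (6, 1), (6, 4), (6, 7), (6, 8), (6, 11), (6, 14), (7, 1), (7, 4), (7, 7), (7, 8), (7, 11), (7, 14), (8, 1), (8, 4), (8, 7), (8, 8), (8, 11), (8, 14), (9, 1), (9, 4), (9, 7), (9, 8), (9, 11), (9, 14), (10, 1), (10, 4), (10, 7), (10, 8), (10, 11), (10, 14), (11, 1), (11, 4), (11, 7), (11, 8), (11, 11), (11, 14), (12, 1), (12, 4), (12, 7), (12, 8), (12, 11), (12, 14), (13, 1), (13, 4), (13, 7), (13, 8), (13, 11), (13, 14), (14, 1), (14, 4), (14, 7), (14, 8), (14, 11), (14, 14), (15, 1), (15, 4), (15, 7), (15, 8), (15, 11), (15, 14)]

Answer: .O..O..OO..O..O.
.O..O..OO..O..O.
.O..O..OO..O..O.
.O..O..OO..O..O.
.O..O..OO..O..O.
.O..O..OO..O..O.
.O..O..OO..O..O.
.O..O..OO..O..O.
.O..O..OO..O..O.
.O..O..OO..O..O.
.O..O..OO..O..O.
.O..O..OO..O..O.
.O..O..OO..O..O.
.O..O..OO..O..O.
.O..O..OO..O..O.
.O..O..OO..O..O.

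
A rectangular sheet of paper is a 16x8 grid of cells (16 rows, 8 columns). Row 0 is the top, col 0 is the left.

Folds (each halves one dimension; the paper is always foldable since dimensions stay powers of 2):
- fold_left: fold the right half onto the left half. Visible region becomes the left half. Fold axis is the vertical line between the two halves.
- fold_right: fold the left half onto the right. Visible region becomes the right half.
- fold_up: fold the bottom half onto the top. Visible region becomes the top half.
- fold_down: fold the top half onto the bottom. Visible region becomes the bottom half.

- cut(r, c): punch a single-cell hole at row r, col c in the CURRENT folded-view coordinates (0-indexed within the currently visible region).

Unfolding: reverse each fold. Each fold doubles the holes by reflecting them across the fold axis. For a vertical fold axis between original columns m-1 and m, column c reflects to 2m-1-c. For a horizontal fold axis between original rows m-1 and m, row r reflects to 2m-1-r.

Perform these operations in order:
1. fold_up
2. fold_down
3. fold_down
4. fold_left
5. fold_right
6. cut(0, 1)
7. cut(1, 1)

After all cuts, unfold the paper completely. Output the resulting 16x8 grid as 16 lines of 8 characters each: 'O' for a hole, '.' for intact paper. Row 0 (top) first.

Op 1 fold_up: fold axis h@8; visible region now rows[0,8) x cols[0,8) = 8x8
Op 2 fold_down: fold axis h@4; visible region now rows[4,8) x cols[0,8) = 4x8
Op 3 fold_down: fold axis h@6; visible region now rows[6,8) x cols[0,8) = 2x8
Op 4 fold_left: fold axis v@4; visible region now rows[6,8) x cols[0,4) = 2x4
Op 5 fold_right: fold axis v@2; visible region now rows[6,8) x cols[2,4) = 2x2
Op 6 cut(0, 1): punch at orig (6,3); cuts so far [(6, 3)]; region rows[6,8) x cols[2,4) = 2x2
Op 7 cut(1, 1): punch at orig (7,3); cuts so far [(6, 3), (7, 3)]; region rows[6,8) x cols[2,4) = 2x2
Unfold 1 (reflect across v@2): 4 holes -> [(6, 0), (6, 3), (7, 0), (7, 3)]
Unfold 2 (reflect across v@4): 8 holes -> [(6, 0), (6, 3), (6, 4), (6, 7), (7, 0), (7, 3), (7, 4), (7, 7)]
Unfold 3 (reflect across h@6): 16 holes -> [(4, 0), (4, 3), (4, 4), (4, 7), (5, 0), (5, 3), (5, 4), (5, 7), (6, 0), (6, 3), (6, 4), (6, 7), (7, 0), (7, 3), (7, 4), (7, 7)]
Unfold 4 (reflect across h@4): 32 holes -> [(0, 0), (0, 3), (0, 4), (0, 7), (1, 0), (1, 3), (1, 4), (1, 7), (2, 0), (2, 3), (2, 4), (2, 7), (3, 0), (3, 3), (3, 4), (3, 7), (4, 0), (4, 3), (4, 4), (4, 7), (5, 0), (5, 3), (5, 4), (5, 7), (6, 0), (6, 3), (6, 4), (6, 7), (7, 0), (7, 3), (7, 4), (7, 7)]
Unfold 5 (reflect across h@8): 64 holes -> [(0, 0), (0, 3), (0, 4), (0, 7), (1, 0), (1, 3), (1, 4), (1, 7), (2, 0), (2, 3), (2, 4), (2, 7), (3, 0), (3, 3), (3, 4), (3, 7), (4, 0), (4, 3), (4, 4), (4, 7), (5, 0), (5, 3), (5, 4), (5, 7), (6, 0), (6, 3), (6, 4), (6, 7), (7, 0), (7, 3), (7, 4), (7, 7), (8, 0), (8, 3), (8, 4), (8, 7), (9, 0), (9, 3), (9, 4), (9, 7), (10, 0), (10, 3), (10, 4), (10, 7), (11, 0), (11, 3), (11, 4), (11, 7), (12, 0), (12, 3), (12, 4), (12, 7), (13, 0), (13, 3), (13, 4), (13, 7), (14, 0), (14, 3), (14, 4), (14, 7), (15, 0), (15, 3), (15, 4), (15, 7)]

Answer: O..OO..O
O..OO..O
O..OO..O
O..OO..O
O..OO..O
O..OO..O
O..OO..O
O..OO..O
O..OO..O
O..OO..O
O..OO..O
O..OO..O
O..OO..O
O..OO..O
O..OO..O
O..OO..O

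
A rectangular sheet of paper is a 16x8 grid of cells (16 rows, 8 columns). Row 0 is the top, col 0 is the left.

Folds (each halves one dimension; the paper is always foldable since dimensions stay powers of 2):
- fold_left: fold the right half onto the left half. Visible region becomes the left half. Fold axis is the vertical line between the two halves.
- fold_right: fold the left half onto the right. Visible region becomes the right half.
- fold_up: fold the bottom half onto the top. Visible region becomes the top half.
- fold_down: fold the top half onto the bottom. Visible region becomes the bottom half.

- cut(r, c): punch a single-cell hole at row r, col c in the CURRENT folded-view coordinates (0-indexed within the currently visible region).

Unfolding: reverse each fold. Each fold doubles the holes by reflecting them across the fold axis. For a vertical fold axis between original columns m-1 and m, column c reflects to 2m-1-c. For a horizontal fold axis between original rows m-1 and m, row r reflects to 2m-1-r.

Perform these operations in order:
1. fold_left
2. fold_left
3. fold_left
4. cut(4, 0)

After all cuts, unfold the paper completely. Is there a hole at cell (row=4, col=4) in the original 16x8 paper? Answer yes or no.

Op 1 fold_left: fold axis v@4; visible region now rows[0,16) x cols[0,4) = 16x4
Op 2 fold_left: fold axis v@2; visible region now rows[0,16) x cols[0,2) = 16x2
Op 3 fold_left: fold axis v@1; visible region now rows[0,16) x cols[0,1) = 16x1
Op 4 cut(4, 0): punch at orig (4,0); cuts so far [(4, 0)]; region rows[0,16) x cols[0,1) = 16x1
Unfold 1 (reflect across v@1): 2 holes -> [(4, 0), (4, 1)]
Unfold 2 (reflect across v@2): 4 holes -> [(4, 0), (4, 1), (4, 2), (4, 3)]
Unfold 3 (reflect across v@4): 8 holes -> [(4, 0), (4, 1), (4, 2), (4, 3), (4, 4), (4, 5), (4, 6), (4, 7)]
Holes: [(4, 0), (4, 1), (4, 2), (4, 3), (4, 4), (4, 5), (4, 6), (4, 7)]

Answer: yes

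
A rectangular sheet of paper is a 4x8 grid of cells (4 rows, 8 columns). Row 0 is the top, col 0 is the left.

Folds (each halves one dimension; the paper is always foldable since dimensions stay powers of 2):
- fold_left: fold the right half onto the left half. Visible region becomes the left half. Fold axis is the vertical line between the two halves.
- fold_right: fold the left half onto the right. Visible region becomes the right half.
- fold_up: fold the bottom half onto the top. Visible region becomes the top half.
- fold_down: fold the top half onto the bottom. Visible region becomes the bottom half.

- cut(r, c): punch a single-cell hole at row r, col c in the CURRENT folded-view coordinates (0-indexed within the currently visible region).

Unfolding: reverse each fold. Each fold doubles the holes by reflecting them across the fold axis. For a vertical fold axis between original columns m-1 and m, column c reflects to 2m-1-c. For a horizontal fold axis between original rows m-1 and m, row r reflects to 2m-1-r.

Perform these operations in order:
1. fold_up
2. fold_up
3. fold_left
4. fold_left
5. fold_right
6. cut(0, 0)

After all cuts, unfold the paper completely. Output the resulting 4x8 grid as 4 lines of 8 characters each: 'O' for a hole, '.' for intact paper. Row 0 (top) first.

Answer: OOOOOOOO
OOOOOOOO
OOOOOOOO
OOOOOOOO

Derivation:
Op 1 fold_up: fold axis h@2; visible region now rows[0,2) x cols[0,8) = 2x8
Op 2 fold_up: fold axis h@1; visible region now rows[0,1) x cols[0,8) = 1x8
Op 3 fold_left: fold axis v@4; visible region now rows[0,1) x cols[0,4) = 1x4
Op 4 fold_left: fold axis v@2; visible region now rows[0,1) x cols[0,2) = 1x2
Op 5 fold_right: fold axis v@1; visible region now rows[0,1) x cols[1,2) = 1x1
Op 6 cut(0, 0): punch at orig (0,1); cuts so far [(0, 1)]; region rows[0,1) x cols[1,2) = 1x1
Unfold 1 (reflect across v@1): 2 holes -> [(0, 0), (0, 1)]
Unfold 2 (reflect across v@2): 4 holes -> [(0, 0), (0, 1), (0, 2), (0, 3)]
Unfold 3 (reflect across v@4): 8 holes -> [(0, 0), (0, 1), (0, 2), (0, 3), (0, 4), (0, 5), (0, 6), (0, 7)]
Unfold 4 (reflect across h@1): 16 holes -> [(0, 0), (0, 1), (0, 2), (0, 3), (0, 4), (0, 5), (0, 6), (0, 7), (1, 0), (1, 1), (1, 2), (1, 3), (1, 4), (1, 5), (1, 6), (1, 7)]
Unfold 5 (reflect across h@2): 32 holes -> [(0, 0), (0, 1), (0, 2), (0, 3), (0, 4), (0, 5), (0, 6), (0, 7), (1, 0), (1, 1), (1, 2), (1, 3), (1, 4), (1, 5), (1, 6), (1, 7), (2, 0), (2, 1), (2, 2), (2, 3), (2, 4), (2, 5), (2, 6), (2, 7), (3, 0), (3, 1), (3, 2), (3, 3), (3, 4), (3, 5), (3, 6), (3, 7)]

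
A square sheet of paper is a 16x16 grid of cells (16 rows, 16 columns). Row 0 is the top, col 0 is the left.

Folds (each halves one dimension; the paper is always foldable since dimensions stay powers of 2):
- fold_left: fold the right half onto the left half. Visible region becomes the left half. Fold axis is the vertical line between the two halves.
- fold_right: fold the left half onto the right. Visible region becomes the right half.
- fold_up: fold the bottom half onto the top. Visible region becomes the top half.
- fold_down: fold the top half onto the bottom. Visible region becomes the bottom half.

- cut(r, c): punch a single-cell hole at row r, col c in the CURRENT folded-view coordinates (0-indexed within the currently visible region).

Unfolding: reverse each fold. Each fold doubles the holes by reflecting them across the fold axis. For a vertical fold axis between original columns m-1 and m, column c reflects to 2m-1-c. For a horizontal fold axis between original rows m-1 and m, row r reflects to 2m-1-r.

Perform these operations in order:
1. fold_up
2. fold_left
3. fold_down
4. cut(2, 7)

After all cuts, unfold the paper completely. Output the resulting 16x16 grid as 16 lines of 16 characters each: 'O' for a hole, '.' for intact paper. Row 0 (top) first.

Op 1 fold_up: fold axis h@8; visible region now rows[0,8) x cols[0,16) = 8x16
Op 2 fold_left: fold axis v@8; visible region now rows[0,8) x cols[0,8) = 8x8
Op 3 fold_down: fold axis h@4; visible region now rows[4,8) x cols[0,8) = 4x8
Op 4 cut(2, 7): punch at orig (6,7); cuts so far [(6, 7)]; region rows[4,8) x cols[0,8) = 4x8
Unfold 1 (reflect across h@4): 2 holes -> [(1, 7), (6, 7)]
Unfold 2 (reflect across v@8): 4 holes -> [(1, 7), (1, 8), (6, 7), (6, 8)]
Unfold 3 (reflect across h@8): 8 holes -> [(1, 7), (1, 8), (6, 7), (6, 8), (9, 7), (9, 8), (14, 7), (14, 8)]

Answer: ................
.......OO.......
................
................
................
................
.......OO.......
................
................
.......OO.......
................
................
................
................
.......OO.......
................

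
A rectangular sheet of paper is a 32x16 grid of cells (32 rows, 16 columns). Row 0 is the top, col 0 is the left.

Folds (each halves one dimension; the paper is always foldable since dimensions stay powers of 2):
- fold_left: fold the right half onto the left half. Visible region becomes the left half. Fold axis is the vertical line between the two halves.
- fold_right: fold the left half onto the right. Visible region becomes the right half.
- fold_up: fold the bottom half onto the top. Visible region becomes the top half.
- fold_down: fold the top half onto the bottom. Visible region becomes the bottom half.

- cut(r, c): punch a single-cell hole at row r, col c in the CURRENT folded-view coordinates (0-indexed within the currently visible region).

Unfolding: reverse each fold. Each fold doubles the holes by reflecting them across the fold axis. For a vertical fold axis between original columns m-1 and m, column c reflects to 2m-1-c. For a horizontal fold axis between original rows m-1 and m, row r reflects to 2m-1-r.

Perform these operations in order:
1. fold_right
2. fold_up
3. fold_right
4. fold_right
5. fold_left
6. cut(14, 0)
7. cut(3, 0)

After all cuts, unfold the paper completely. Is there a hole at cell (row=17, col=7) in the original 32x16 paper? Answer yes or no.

Answer: yes

Derivation:
Op 1 fold_right: fold axis v@8; visible region now rows[0,32) x cols[8,16) = 32x8
Op 2 fold_up: fold axis h@16; visible region now rows[0,16) x cols[8,16) = 16x8
Op 3 fold_right: fold axis v@12; visible region now rows[0,16) x cols[12,16) = 16x4
Op 4 fold_right: fold axis v@14; visible region now rows[0,16) x cols[14,16) = 16x2
Op 5 fold_left: fold axis v@15; visible region now rows[0,16) x cols[14,15) = 16x1
Op 6 cut(14, 0): punch at orig (14,14); cuts so far [(14, 14)]; region rows[0,16) x cols[14,15) = 16x1
Op 7 cut(3, 0): punch at orig (3,14); cuts so far [(3, 14), (14, 14)]; region rows[0,16) x cols[14,15) = 16x1
Unfold 1 (reflect across v@15): 4 holes -> [(3, 14), (3, 15), (14, 14), (14, 15)]
Unfold 2 (reflect across v@14): 8 holes -> [(3, 12), (3, 13), (3, 14), (3, 15), (14, 12), (14, 13), (14, 14), (14, 15)]
Unfold 3 (reflect across v@12): 16 holes -> [(3, 8), (3, 9), (3, 10), (3, 11), (3, 12), (3, 13), (3, 14), (3, 15), (14, 8), (14, 9), (14, 10), (14, 11), (14, 12), (14, 13), (14, 14), (14, 15)]
Unfold 4 (reflect across h@16): 32 holes -> [(3, 8), (3, 9), (3, 10), (3, 11), (3, 12), (3, 13), (3, 14), (3, 15), (14, 8), (14, 9), (14, 10), (14, 11), (14, 12), (14, 13), (14, 14), (14, 15), (17, 8), (17, 9), (17, 10), (17, 11), (17, 12), (17, 13), (17, 14), (17, 15), (28, 8), (28, 9), (28, 10), (28, 11), (28, 12), (28, 13), (28, 14), (28, 15)]
Unfold 5 (reflect across v@8): 64 holes -> [(3, 0), (3, 1), (3, 2), (3, 3), (3, 4), (3, 5), (3, 6), (3, 7), (3, 8), (3, 9), (3, 10), (3, 11), (3, 12), (3, 13), (3, 14), (3, 15), (14, 0), (14, 1), (14, 2), (14, 3), (14, 4), (14, 5), (14, 6), (14, 7), (14, 8), (14, 9), (14, 10), (14, 11), (14, 12), (14, 13), (14, 14), (14, 15), (17, 0), (17, 1), (17, 2), (17, 3), (17, 4), (17, 5), (17, 6), (17, 7), (17, 8), (17, 9), (17, 10), (17, 11), (17, 12), (17, 13), (17, 14), (17, 15), (28, 0), (28, 1), (28, 2), (28, 3), (28, 4), (28, 5), (28, 6), (28, 7), (28, 8), (28, 9), (28, 10), (28, 11), (28, 12), (28, 13), (28, 14), (28, 15)]
Holes: [(3, 0), (3, 1), (3, 2), (3, 3), (3, 4), (3, 5), (3, 6), (3, 7), (3, 8), (3, 9), (3, 10), (3, 11), (3, 12), (3, 13), (3, 14), (3, 15), (14, 0), (14, 1), (14, 2), (14, 3), (14, 4), (14, 5), (14, 6), (14, 7), (14, 8), (14, 9), (14, 10), (14, 11), (14, 12), (14, 13), (14, 14), (14, 15), (17, 0), (17, 1), (17, 2), (17, 3), (17, 4), (17, 5), (17, 6), (17, 7), (17, 8), (17, 9), (17, 10), (17, 11), (17, 12), (17, 13), (17, 14), (17, 15), (28, 0), (28, 1), (28, 2), (28, 3), (28, 4), (28, 5), (28, 6), (28, 7), (28, 8), (28, 9), (28, 10), (28, 11), (28, 12), (28, 13), (28, 14), (28, 15)]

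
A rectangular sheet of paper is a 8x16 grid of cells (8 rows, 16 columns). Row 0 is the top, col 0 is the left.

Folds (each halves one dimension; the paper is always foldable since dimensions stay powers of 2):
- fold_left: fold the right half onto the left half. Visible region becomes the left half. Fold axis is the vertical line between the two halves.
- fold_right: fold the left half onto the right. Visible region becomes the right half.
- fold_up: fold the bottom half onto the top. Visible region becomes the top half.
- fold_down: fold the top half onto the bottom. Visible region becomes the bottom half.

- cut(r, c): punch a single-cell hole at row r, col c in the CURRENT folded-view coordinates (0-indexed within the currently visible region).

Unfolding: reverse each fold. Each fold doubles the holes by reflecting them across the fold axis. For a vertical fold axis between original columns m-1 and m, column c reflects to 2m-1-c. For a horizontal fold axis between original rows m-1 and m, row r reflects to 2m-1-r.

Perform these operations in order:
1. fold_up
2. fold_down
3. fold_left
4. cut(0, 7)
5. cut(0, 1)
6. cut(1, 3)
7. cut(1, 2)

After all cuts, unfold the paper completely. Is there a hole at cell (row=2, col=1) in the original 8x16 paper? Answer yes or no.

Op 1 fold_up: fold axis h@4; visible region now rows[0,4) x cols[0,16) = 4x16
Op 2 fold_down: fold axis h@2; visible region now rows[2,4) x cols[0,16) = 2x16
Op 3 fold_left: fold axis v@8; visible region now rows[2,4) x cols[0,8) = 2x8
Op 4 cut(0, 7): punch at orig (2,7); cuts so far [(2, 7)]; region rows[2,4) x cols[0,8) = 2x8
Op 5 cut(0, 1): punch at orig (2,1); cuts so far [(2, 1), (2, 7)]; region rows[2,4) x cols[0,8) = 2x8
Op 6 cut(1, 3): punch at orig (3,3); cuts so far [(2, 1), (2, 7), (3, 3)]; region rows[2,4) x cols[0,8) = 2x8
Op 7 cut(1, 2): punch at orig (3,2); cuts so far [(2, 1), (2, 7), (3, 2), (3, 3)]; region rows[2,4) x cols[0,8) = 2x8
Unfold 1 (reflect across v@8): 8 holes -> [(2, 1), (2, 7), (2, 8), (2, 14), (3, 2), (3, 3), (3, 12), (3, 13)]
Unfold 2 (reflect across h@2): 16 holes -> [(0, 2), (0, 3), (0, 12), (0, 13), (1, 1), (1, 7), (1, 8), (1, 14), (2, 1), (2, 7), (2, 8), (2, 14), (3, 2), (3, 3), (3, 12), (3, 13)]
Unfold 3 (reflect across h@4): 32 holes -> [(0, 2), (0, 3), (0, 12), (0, 13), (1, 1), (1, 7), (1, 8), (1, 14), (2, 1), (2, 7), (2, 8), (2, 14), (3, 2), (3, 3), (3, 12), (3, 13), (4, 2), (4, 3), (4, 12), (4, 13), (5, 1), (5, 7), (5, 8), (5, 14), (6, 1), (6, 7), (6, 8), (6, 14), (7, 2), (7, 3), (7, 12), (7, 13)]
Holes: [(0, 2), (0, 3), (0, 12), (0, 13), (1, 1), (1, 7), (1, 8), (1, 14), (2, 1), (2, 7), (2, 8), (2, 14), (3, 2), (3, 3), (3, 12), (3, 13), (4, 2), (4, 3), (4, 12), (4, 13), (5, 1), (5, 7), (5, 8), (5, 14), (6, 1), (6, 7), (6, 8), (6, 14), (7, 2), (7, 3), (7, 12), (7, 13)]

Answer: yes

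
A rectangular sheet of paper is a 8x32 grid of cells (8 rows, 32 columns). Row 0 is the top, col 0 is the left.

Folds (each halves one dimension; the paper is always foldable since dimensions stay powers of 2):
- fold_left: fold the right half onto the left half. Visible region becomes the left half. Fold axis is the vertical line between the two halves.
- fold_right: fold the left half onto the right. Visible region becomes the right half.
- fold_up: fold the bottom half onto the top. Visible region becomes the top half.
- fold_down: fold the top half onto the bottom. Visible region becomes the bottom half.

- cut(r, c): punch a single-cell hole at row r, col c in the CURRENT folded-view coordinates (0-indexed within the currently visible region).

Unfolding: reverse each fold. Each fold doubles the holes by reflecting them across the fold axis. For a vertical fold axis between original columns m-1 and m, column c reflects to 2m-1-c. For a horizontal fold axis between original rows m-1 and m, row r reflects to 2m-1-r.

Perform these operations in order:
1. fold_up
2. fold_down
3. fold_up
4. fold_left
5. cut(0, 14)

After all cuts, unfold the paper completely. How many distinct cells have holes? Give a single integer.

Answer: 16

Derivation:
Op 1 fold_up: fold axis h@4; visible region now rows[0,4) x cols[0,32) = 4x32
Op 2 fold_down: fold axis h@2; visible region now rows[2,4) x cols[0,32) = 2x32
Op 3 fold_up: fold axis h@3; visible region now rows[2,3) x cols[0,32) = 1x32
Op 4 fold_left: fold axis v@16; visible region now rows[2,3) x cols[0,16) = 1x16
Op 5 cut(0, 14): punch at orig (2,14); cuts so far [(2, 14)]; region rows[2,3) x cols[0,16) = 1x16
Unfold 1 (reflect across v@16): 2 holes -> [(2, 14), (2, 17)]
Unfold 2 (reflect across h@3): 4 holes -> [(2, 14), (2, 17), (3, 14), (3, 17)]
Unfold 3 (reflect across h@2): 8 holes -> [(0, 14), (0, 17), (1, 14), (1, 17), (2, 14), (2, 17), (3, 14), (3, 17)]
Unfold 4 (reflect across h@4): 16 holes -> [(0, 14), (0, 17), (1, 14), (1, 17), (2, 14), (2, 17), (3, 14), (3, 17), (4, 14), (4, 17), (5, 14), (5, 17), (6, 14), (6, 17), (7, 14), (7, 17)]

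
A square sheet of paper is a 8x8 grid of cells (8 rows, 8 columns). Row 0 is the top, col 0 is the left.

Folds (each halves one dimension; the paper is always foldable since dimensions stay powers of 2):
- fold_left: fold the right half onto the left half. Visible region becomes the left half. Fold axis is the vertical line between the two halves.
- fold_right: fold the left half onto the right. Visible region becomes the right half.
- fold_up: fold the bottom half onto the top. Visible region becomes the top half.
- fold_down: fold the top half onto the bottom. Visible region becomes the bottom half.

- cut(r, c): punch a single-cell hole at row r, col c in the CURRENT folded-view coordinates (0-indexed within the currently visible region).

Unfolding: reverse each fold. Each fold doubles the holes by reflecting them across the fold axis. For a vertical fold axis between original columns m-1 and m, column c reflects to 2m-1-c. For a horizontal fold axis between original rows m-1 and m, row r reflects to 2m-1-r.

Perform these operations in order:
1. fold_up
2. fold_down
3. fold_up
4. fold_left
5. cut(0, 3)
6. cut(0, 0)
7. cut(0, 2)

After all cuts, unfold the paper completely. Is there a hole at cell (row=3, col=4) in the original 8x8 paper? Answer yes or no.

Op 1 fold_up: fold axis h@4; visible region now rows[0,4) x cols[0,8) = 4x8
Op 2 fold_down: fold axis h@2; visible region now rows[2,4) x cols[0,8) = 2x8
Op 3 fold_up: fold axis h@3; visible region now rows[2,3) x cols[0,8) = 1x8
Op 4 fold_left: fold axis v@4; visible region now rows[2,3) x cols[0,4) = 1x4
Op 5 cut(0, 3): punch at orig (2,3); cuts so far [(2, 3)]; region rows[2,3) x cols[0,4) = 1x4
Op 6 cut(0, 0): punch at orig (2,0); cuts so far [(2, 0), (2, 3)]; region rows[2,3) x cols[0,4) = 1x4
Op 7 cut(0, 2): punch at orig (2,2); cuts so far [(2, 0), (2, 2), (2, 3)]; region rows[2,3) x cols[0,4) = 1x4
Unfold 1 (reflect across v@4): 6 holes -> [(2, 0), (2, 2), (2, 3), (2, 4), (2, 5), (2, 7)]
Unfold 2 (reflect across h@3): 12 holes -> [(2, 0), (2, 2), (2, 3), (2, 4), (2, 5), (2, 7), (3, 0), (3, 2), (3, 3), (3, 4), (3, 5), (3, 7)]
Unfold 3 (reflect across h@2): 24 holes -> [(0, 0), (0, 2), (0, 3), (0, 4), (0, 5), (0, 7), (1, 0), (1, 2), (1, 3), (1, 4), (1, 5), (1, 7), (2, 0), (2, 2), (2, 3), (2, 4), (2, 5), (2, 7), (3, 0), (3, 2), (3, 3), (3, 4), (3, 5), (3, 7)]
Unfold 4 (reflect across h@4): 48 holes -> [(0, 0), (0, 2), (0, 3), (0, 4), (0, 5), (0, 7), (1, 0), (1, 2), (1, 3), (1, 4), (1, 5), (1, 7), (2, 0), (2, 2), (2, 3), (2, 4), (2, 5), (2, 7), (3, 0), (3, 2), (3, 3), (3, 4), (3, 5), (3, 7), (4, 0), (4, 2), (4, 3), (4, 4), (4, 5), (4, 7), (5, 0), (5, 2), (5, 3), (5, 4), (5, 5), (5, 7), (6, 0), (6, 2), (6, 3), (6, 4), (6, 5), (6, 7), (7, 0), (7, 2), (7, 3), (7, 4), (7, 5), (7, 7)]
Holes: [(0, 0), (0, 2), (0, 3), (0, 4), (0, 5), (0, 7), (1, 0), (1, 2), (1, 3), (1, 4), (1, 5), (1, 7), (2, 0), (2, 2), (2, 3), (2, 4), (2, 5), (2, 7), (3, 0), (3, 2), (3, 3), (3, 4), (3, 5), (3, 7), (4, 0), (4, 2), (4, 3), (4, 4), (4, 5), (4, 7), (5, 0), (5, 2), (5, 3), (5, 4), (5, 5), (5, 7), (6, 0), (6, 2), (6, 3), (6, 4), (6, 5), (6, 7), (7, 0), (7, 2), (7, 3), (7, 4), (7, 5), (7, 7)]

Answer: yes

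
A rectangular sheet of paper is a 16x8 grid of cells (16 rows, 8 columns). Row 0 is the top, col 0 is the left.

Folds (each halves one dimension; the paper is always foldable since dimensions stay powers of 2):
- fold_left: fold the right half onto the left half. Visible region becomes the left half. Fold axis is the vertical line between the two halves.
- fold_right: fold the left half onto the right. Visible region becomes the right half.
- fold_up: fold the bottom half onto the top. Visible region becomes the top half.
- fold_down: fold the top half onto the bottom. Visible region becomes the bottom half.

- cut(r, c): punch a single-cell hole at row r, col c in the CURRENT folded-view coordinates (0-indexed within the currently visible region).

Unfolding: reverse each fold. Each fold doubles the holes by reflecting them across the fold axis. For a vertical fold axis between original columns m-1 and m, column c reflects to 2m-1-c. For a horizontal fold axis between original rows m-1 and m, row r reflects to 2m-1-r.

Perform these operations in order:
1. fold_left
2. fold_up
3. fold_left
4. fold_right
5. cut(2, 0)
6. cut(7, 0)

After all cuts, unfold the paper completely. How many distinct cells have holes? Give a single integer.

Op 1 fold_left: fold axis v@4; visible region now rows[0,16) x cols[0,4) = 16x4
Op 2 fold_up: fold axis h@8; visible region now rows[0,8) x cols[0,4) = 8x4
Op 3 fold_left: fold axis v@2; visible region now rows[0,8) x cols[0,2) = 8x2
Op 4 fold_right: fold axis v@1; visible region now rows[0,8) x cols[1,2) = 8x1
Op 5 cut(2, 0): punch at orig (2,1); cuts so far [(2, 1)]; region rows[0,8) x cols[1,2) = 8x1
Op 6 cut(7, 0): punch at orig (7,1); cuts so far [(2, 1), (7, 1)]; region rows[0,8) x cols[1,2) = 8x1
Unfold 1 (reflect across v@1): 4 holes -> [(2, 0), (2, 1), (7, 0), (7, 1)]
Unfold 2 (reflect across v@2): 8 holes -> [(2, 0), (2, 1), (2, 2), (2, 3), (7, 0), (7, 1), (7, 2), (7, 3)]
Unfold 3 (reflect across h@8): 16 holes -> [(2, 0), (2, 1), (2, 2), (2, 3), (7, 0), (7, 1), (7, 2), (7, 3), (8, 0), (8, 1), (8, 2), (8, 3), (13, 0), (13, 1), (13, 2), (13, 3)]
Unfold 4 (reflect across v@4): 32 holes -> [(2, 0), (2, 1), (2, 2), (2, 3), (2, 4), (2, 5), (2, 6), (2, 7), (7, 0), (7, 1), (7, 2), (7, 3), (7, 4), (7, 5), (7, 6), (7, 7), (8, 0), (8, 1), (8, 2), (8, 3), (8, 4), (8, 5), (8, 6), (8, 7), (13, 0), (13, 1), (13, 2), (13, 3), (13, 4), (13, 5), (13, 6), (13, 7)]

Answer: 32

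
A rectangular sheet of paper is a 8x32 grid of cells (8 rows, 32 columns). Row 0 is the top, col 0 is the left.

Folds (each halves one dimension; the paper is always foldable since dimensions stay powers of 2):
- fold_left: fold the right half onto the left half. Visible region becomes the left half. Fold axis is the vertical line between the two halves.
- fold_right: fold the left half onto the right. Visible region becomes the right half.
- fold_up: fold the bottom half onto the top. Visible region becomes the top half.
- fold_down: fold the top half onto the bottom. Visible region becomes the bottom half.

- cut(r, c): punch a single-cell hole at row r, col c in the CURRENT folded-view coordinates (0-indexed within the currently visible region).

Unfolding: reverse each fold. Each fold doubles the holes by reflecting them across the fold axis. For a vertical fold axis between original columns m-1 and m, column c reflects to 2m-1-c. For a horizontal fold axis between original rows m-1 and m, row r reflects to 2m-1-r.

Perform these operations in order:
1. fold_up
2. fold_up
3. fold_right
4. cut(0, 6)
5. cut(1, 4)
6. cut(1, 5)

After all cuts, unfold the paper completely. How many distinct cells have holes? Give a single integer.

Answer: 24

Derivation:
Op 1 fold_up: fold axis h@4; visible region now rows[0,4) x cols[0,32) = 4x32
Op 2 fold_up: fold axis h@2; visible region now rows[0,2) x cols[0,32) = 2x32
Op 3 fold_right: fold axis v@16; visible region now rows[0,2) x cols[16,32) = 2x16
Op 4 cut(0, 6): punch at orig (0,22); cuts so far [(0, 22)]; region rows[0,2) x cols[16,32) = 2x16
Op 5 cut(1, 4): punch at orig (1,20); cuts so far [(0, 22), (1, 20)]; region rows[0,2) x cols[16,32) = 2x16
Op 6 cut(1, 5): punch at orig (1,21); cuts so far [(0, 22), (1, 20), (1, 21)]; region rows[0,2) x cols[16,32) = 2x16
Unfold 1 (reflect across v@16): 6 holes -> [(0, 9), (0, 22), (1, 10), (1, 11), (1, 20), (1, 21)]
Unfold 2 (reflect across h@2): 12 holes -> [(0, 9), (0, 22), (1, 10), (1, 11), (1, 20), (1, 21), (2, 10), (2, 11), (2, 20), (2, 21), (3, 9), (3, 22)]
Unfold 3 (reflect across h@4): 24 holes -> [(0, 9), (0, 22), (1, 10), (1, 11), (1, 20), (1, 21), (2, 10), (2, 11), (2, 20), (2, 21), (3, 9), (3, 22), (4, 9), (4, 22), (5, 10), (5, 11), (5, 20), (5, 21), (6, 10), (6, 11), (6, 20), (6, 21), (7, 9), (7, 22)]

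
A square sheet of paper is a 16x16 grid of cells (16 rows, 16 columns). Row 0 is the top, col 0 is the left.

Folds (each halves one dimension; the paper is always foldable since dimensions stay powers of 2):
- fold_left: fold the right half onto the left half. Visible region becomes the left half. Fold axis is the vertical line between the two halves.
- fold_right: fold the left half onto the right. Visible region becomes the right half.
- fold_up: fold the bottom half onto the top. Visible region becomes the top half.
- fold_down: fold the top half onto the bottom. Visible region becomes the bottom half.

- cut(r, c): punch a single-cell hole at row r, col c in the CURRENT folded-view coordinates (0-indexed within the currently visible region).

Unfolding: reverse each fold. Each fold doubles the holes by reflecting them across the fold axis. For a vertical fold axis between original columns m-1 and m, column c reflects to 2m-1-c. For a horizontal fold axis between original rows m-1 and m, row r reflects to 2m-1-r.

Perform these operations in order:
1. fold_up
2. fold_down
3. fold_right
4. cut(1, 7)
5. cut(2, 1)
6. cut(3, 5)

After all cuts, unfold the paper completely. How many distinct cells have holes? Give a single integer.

Op 1 fold_up: fold axis h@8; visible region now rows[0,8) x cols[0,16) = 8x16
Op 2 fold_down: fold axis h@4; visible region now rows[4,8) x cols[0,16) = 4x16
Op 3 fold_right: fold axis v@8; visible region now rows[4,8) x cols[8,16) = 4x8
Op 4 cut(1, 7): punch at orig (5,15); cuts so far [(5, 15)]; region rows[4,8) x cols[8,16) = 4x8
Op 5 cut(2, 1): punch at orig (6,9); cuts so far [(5, 15), (6, 9)]; region rows[4,8) x cols[8,16) = 4x8
Op 6 cut(3, 5): punch at orig (7,13); cuts so far [(5, 15), (6, 9), (7, 13)]; region rows[4,8) x cols[8,16) = 4x8
Unfold 1 (reflect across v@8): 6 holes -> [(5, 0), (5, 15), (6, 6), (6, 9), (7, 2), (7, 13)]
Unfold 2 (reflect across h@4): 12 holes -> [(0, 2), (0, 13), (1, 6), (1, 9), (2, 0), (2, 15), (5, 0), (5, 15), (6, 6), (6, 9), (7, 2), (7, 13)]
Unfold 3 (reflect across h@8): 24 holes -> [(0, 2), (0, 13), (1, 6), (1, 9), (2, 0), (2, 15), (5, 0), (5, 15), (6, 6), (6, 9), (7, 2), (7, 13), (8, 2), (8, 13), (9, 6), (9, 9), (10, 0), (10, 15), (13, 0), (13, 15), (14, 6), (14, 9), (15, 2), (15, 13)]

Answer: 24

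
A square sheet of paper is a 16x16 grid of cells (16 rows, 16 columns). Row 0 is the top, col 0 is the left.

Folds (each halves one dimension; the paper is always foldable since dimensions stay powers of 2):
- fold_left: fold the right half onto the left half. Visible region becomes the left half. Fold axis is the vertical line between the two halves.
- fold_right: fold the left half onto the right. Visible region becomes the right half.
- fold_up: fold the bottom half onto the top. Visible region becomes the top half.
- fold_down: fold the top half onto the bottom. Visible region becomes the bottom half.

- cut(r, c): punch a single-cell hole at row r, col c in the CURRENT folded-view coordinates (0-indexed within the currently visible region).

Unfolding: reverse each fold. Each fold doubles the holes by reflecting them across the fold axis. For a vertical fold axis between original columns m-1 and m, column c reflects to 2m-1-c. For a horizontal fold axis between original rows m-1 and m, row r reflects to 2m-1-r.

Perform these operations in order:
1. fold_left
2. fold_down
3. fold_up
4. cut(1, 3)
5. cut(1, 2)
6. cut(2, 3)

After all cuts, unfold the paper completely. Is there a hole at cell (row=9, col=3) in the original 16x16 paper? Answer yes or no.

Op 1 fold_left: fold axis v@8; visible region now rows[0,16) x cols[0,8) = 16x8
Op 2 fold_down: fold axis h@8; visible region now rows[8,16) x cols[0,8) = 8x8
Op 3 fold_up: fold axis h@12; visible region now rows[8,12) x cols[0,8) = 4x8
Op 4 cut(1, 3): punch at orig (9,3); cuts so far [(9, 3)]; region rows[8,12) x cols[0,8) = 4x8
Op 5 cut(1, 2): punch at orig (9,2); cuts so far [(9, 2), (9, 3)]; region rows[8,12) x cols[0,8) = 4x8
Op 6 cut(2, 3): punch at orig (10,3); cuts so far [(9, 2), (9, 3), (10, 3)]; region rows[8,12) x cols[0,8) = 4x8
Unfold 1 (reflect across h@12): 6 holes -> [(9, 2), (9, 3), (10, 3), (13, 3), (14, 2), (14, 3)]
Unfold 2 (reflect across h@8): 12 holes -> [(1, 2), (1, 3), (2, 3), (5, 3), (6, 2), (6, 3), (9, 2), (9, 3), (10, 3), (13, 3), (14, 2), (14, 3)]
Unfold 3 (reflect across v@8): 24 holes -> [(1, 2), (1, 3), (1, 12), (1, 13), (2, 3), (2, 12), (5, 3), (5, 12), (6, 2), (6, 3), (6, 12), (6, 13), (9, 2), (9, 3), (9, 12), (9, 13), (10, 3), (10, 12), (13, 3), (13, 12), (14, 2), (14, 3), (14, 12), (14, 13)]
Holes: [(1, 2), (1, 3), (1, 12), (1, 13), (2, 3), (2, 12), (5, 3), (5, 12), (6, 2), (6, 3), (6, 12), (6, 13), (9, 2), (9, 3), (9, 12), (9, 13), (10, 3), (10, 12), (13, 3), (13, 12), (14, 2), (14, 3), (14, 12), (14, 13)]

Answer: yes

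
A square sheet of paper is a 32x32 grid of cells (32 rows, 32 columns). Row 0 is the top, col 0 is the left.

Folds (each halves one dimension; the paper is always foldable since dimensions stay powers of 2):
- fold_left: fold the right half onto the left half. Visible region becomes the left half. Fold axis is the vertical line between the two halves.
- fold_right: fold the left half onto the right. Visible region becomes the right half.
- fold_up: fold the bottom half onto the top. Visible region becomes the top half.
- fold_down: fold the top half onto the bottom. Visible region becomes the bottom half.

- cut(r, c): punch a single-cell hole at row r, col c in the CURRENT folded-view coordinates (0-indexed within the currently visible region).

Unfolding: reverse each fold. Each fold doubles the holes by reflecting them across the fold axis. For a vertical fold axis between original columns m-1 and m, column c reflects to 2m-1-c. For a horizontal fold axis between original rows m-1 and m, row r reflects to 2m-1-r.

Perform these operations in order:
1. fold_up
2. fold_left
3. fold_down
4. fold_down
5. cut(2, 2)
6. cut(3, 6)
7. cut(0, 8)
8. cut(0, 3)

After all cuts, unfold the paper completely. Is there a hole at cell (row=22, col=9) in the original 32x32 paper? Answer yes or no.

Answer: no

Derivation:
Op 1 fold_up: fold axis h@16; visible region now rows[0,16) x cols[0,32) = 16x32
Op 2 fold_left: fold axis v@16; visible region now rows[0,16) x cols[0,16) = 16x16
Op 3 fold_down: fold axis h@8; visible region now rows[8,16) x cols[0,16) = 8x16
Op 4 fold_down: fold axis h@12; visible region now rows[12,16) x cols[0,16) = 4x16
Op 5 cut(2, 2): punch at orig (14,2); cuts so far [(14, 2)]; region rows[12,16) x cols[0,16) = 4x16
Op 6 cut(3, 6): punch at orig (15,6); cuts so far [(14, 2), (15, 6)]; region rows[12,16) x cols[0,16) = 4x16
Op 7 cut(0, 8): punch at orig (12,8); cuts so far [(12, 8), (14, 2), (15, 6)]; region rows[12,16) x cols[0,16) = 4x16
Op 8 cut(0, 3): punch at orig (12,3); cuts so far [(12, 3), (12, 8), (14, 2), (15, 6)]; region rows[12,16) x cols[0,16) = 4x16
Unfold 1 (reflect across h@12): 8 holes -> [(8, 6), (9, 2), (11, 3), (11, 8), (12, 3), (12, 8), (14, 2), (15, 6)]
Unfold 2 (reflect across h@8): 16 holes -> [(0, 6), (1, 2), (3, 3), (3, 8), (4, 3), (4, 8), (6, 2), (7, 6), (8, 6), (9, 2), (11, 3), (11, 8), (12, 3), (12, 8), (14, 2), (15, 6)]
Unfold 3 (reflect across v@16): 32 holes -> [(0, 6), (0, 25), (1, 2), (1, 29), (3, 3), (3, 8), (3, 23), (3, 28), (4, 3), (4, 8), (4, 23), (4, 28), (6, 2), (6, 29), (7, 6), (7, 25), (8, 6), (8, 25), (9, 2), (9, 29), (11, 3), (11, 8), (11, 23), (11, 28), (12, 3), (12, 8), (12, 23), (12, 28), (14, 2), (14, 29), (15, 6), (15, 25)]
Unfold 4 (reflect across h@16): 64 holes -> [(0, 6), (0, 25), (1, 2), (1, 29), (3, 3), (3, 8), (3, 23), (3, 28), (4, 3), (4, 8), (4, 23), (4, 28), (6, 2), (6, 29), (7, 6), (7, 25), (8, 6), (8, 25), (9, 2), (9, 29), (11, 3), (11, 8), (11, 23), (11, 28), (12, 3), (12, 8), (12, 23), (12, 28), (14, 2), (14, 29), (15, 6), (15, 25), (16, 6), (16, 25), (17, 2), (17, 29), (19, 3), (19, 8), (19, 23), (19, 28), (20, 3), (20, 8), (20, 23), (20, 28), (22, 2), (22, 29), (23, 6), (23, 25), (24, 6), (24, 25), (25, 2), (25, 29), (27, 3), (27, 8), (27, 23), (27, 28), (28, 3), (28, 8), (28, 23), (28, 28), (30, 2), (30, 29), (31, 6), (31, 25)]
Holes: [(0, 6), (0, 25), (1, 2), (1, 29), (3, 3), (3, 8), (3, 23), (3, 28), (4, 3), (4, 8), (4, 23), (4, 28), (6, 2), (6, 29), (7, 6), (7, 25), (8, 6), (8, 25), (9, 2), (9, 29), (11, 3), (11, 8), (11, 23), (11, 28), (12, 3), (12, 8), (12, 23), (12, 28), (14, 2), (14, 29), (15, 6), (15, 25), (16, 6), (16, 25), (17, 2), (17, 29), (19, 3), (19, 8), (19, 23), (19, 28), (20, 3), (20, 8), (20, 23), (20, 28), (22, 2), (22, 29), (23, 6), (23, 25), (24, 6), (24, 25), (25, 2), (25, 29), (27, 3), (27, 8), (27, 23), (27, 28), (28, 3), (28, 8), (28, 23), (28, 28), (30, 2), (30, 29), (31, 6), (31, 25)]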